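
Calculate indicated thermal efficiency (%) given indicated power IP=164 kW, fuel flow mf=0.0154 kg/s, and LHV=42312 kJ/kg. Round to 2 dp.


eta_ith = (IP / (mf * LHV)) * 100
Denominator = 0.0154 * 42312 = 651.6048 kW
eta_ith = (164 / 651.6048) * 100 = 25.17%


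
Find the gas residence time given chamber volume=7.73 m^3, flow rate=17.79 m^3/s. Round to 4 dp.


tau = V / Q_flow
tau = 7.73 / 17.79 = 0.4345 s


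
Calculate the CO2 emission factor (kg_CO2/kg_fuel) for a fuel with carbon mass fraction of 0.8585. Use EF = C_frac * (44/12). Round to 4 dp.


EF = C_frac * (M_CO2 / M_C)
EF = 0.8585 * (44/12)
EF = 0.8585 * 3.666667 = 3.1478 kg_CO2/kg_fuel


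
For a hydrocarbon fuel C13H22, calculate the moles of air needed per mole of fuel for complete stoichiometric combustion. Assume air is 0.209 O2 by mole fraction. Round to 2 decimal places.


Balanced combustion: C13H22 + 18.5 O2 -> 13 CO2 + 11 H2O
O2 needed = C + H/4 = 13 + 22/4 = 18.50 moles
Air moles = O2 / 0.209 = 18.50 / 0.209 = 88.52 moles air


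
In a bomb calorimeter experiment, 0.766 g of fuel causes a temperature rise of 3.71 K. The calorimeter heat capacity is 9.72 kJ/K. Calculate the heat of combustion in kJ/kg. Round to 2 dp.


Hc = C_cal * delta_T / m_fuel
Q_released = 9.72 * 3.71 = 36.0612 kJ
m_fuel = 0.766 g = 0.766/1000 kg = 0.000766 kg
Hc = 36.0612 / 0.000766 = 47077.28 kJ/kg


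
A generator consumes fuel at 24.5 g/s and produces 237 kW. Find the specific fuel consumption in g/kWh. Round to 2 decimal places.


SFC = (mf / BP) * 3600
Rate = 24.5 / 237 = 0.103376 g/(s*kW)
SFC = 0.103376 * 3600 = 372.15 g/kWh


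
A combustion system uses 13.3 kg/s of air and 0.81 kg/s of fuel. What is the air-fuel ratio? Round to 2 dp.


AFR = m_air / m_fuel
AFR = 13.3 / 0.81 = 16.42


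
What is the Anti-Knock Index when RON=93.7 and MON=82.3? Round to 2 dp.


AKI = (RON + MON) / 2
AKI = (93.7 + 82.3) / 2
AKI = 176.0 / 2 = 88.00


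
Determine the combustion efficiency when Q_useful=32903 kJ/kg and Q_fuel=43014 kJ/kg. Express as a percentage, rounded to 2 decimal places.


Efficiency = (Q_useful / Q_fuel) * 100
Efficiency = (32903 / 43014) * 100
Efficiency = 0.7649 * 100 = 76.49%


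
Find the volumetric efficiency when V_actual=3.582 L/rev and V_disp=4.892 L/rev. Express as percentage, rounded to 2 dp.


eta_v = (V_actual / V_disp) * 100
Ratio = 3.582 / 4.892 = 0.7322
eta_v = 0.7322 * 100 = 73.22%


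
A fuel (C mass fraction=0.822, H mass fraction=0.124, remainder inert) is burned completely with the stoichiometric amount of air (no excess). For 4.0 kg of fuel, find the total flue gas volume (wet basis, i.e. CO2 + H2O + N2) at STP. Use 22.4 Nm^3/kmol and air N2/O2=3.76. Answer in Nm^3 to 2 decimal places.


Per kg fuel: CO2 = (C/12 kmol)*22.4 = (0.822/12)*22.4 = 1.53440 Nm^3
Per kg fuel: H2O = (H/2 kmol)*22.4 = (0.124/2)*22.4 = 1.38880 Nm^3
O2 needed per kg fuel = C/12 + H/4 = 0.822/12 + 0.124/4 = 0.09950000 kmol
Per kg fuel: N2 = O2*3.76*22.4 = 0.09950000*3.76*22.4 = 8.38029 Nm^3
Total per kg = 1.53440 + 1.38880 + 8.38029 = 11.30349 Nm^3
Total = 11.30349 * 4.0 = 45.21 Nm^3


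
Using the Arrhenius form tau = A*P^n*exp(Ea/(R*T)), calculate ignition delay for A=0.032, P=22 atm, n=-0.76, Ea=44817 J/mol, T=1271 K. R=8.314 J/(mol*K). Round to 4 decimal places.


tau = A * P^n * exp(Ea/(R*T))
P^n = 22^(-0.76) = 0.09544623
Ea/(R*T) = 44817/(8.314*1271) = 4.241185
exp(Ea/(R*T)) = 69.490145
tau = 0.032 * 0.09544623 * 69.490145 = 0.2122 ms


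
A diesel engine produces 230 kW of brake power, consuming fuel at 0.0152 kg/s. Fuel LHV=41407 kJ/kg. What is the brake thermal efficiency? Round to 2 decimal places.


eta_BTE = (BP / (mf * LHV)) * 100
Denominator = 0.0152 * 41407 = 629.3864 kW
eta_BTE = (230 / 629.3864) * 100 = 36.54%


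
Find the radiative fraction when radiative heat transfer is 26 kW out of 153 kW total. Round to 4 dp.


f_rad = Q_rad / Q_total
f_rad = 26 / 153 = 0.1699


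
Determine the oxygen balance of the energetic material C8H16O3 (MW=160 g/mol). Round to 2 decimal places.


OB = -1600 * (2C + H/2 - O) / MW
Inner = 2*8 + 16/2 - 3 = 21.00
OB = -1600 * 21.00 / 160 = -210.00%


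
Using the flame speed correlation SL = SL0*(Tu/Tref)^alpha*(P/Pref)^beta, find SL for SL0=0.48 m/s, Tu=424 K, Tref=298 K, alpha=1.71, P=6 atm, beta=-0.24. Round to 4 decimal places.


SL = SL0 * (Tu/Tref)^alpha * (P/Pref)^beta
T ratio = 424/298 = 1.42281879
(T ratio)^alpha = 1.42281879^1.71 = 1.827620
(P/Pref)^beta = 6^(-0.24) = 0.650495
SL = 0.48 * 1.827620 * 0.650495 = 0.5707 m/s


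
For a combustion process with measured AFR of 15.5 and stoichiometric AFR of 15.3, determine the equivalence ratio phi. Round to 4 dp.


phi = AFR_stoich / AFR_actual
phi = 15.3 / 15.5 = 0.9871


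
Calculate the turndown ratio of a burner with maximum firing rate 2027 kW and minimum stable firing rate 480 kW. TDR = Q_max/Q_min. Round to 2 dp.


TDR = Q_max / Q_min
TDR = 2027 / 480 = 4.22


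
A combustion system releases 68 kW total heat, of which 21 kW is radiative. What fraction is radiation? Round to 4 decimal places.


f_rad = Q_rad / Q_total
f_rad = 21 / 68 = 0.3088


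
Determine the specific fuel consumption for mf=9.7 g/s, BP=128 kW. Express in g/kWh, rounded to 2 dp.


SFC = (mf / BP) * 3600
Rate = 9.7 / 128 = 0.075781 g/(s*kW)
SFC = 0.075781 * 3600 = 272.81 g/kWh


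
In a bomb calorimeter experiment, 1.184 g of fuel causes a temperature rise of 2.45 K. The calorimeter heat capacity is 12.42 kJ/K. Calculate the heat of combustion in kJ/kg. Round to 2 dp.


Hc = C_cal * delta_T / m_fuel
Q_released = 12.42 * 2.45 = 30.4290 kJ
m_fuel = 1.184 g = 1.184/1000 kg = 0.001184 kg
Hc = 30.4290 / 0.001184 = 25700.17 kJ/kg


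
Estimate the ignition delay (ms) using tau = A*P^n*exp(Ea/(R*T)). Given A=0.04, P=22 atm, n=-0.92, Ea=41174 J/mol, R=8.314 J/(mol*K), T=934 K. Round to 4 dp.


tau = A * P^n * exp(Ea/(R*T))
P^n = 22^(-0.92) = 0.05820645
Ea/(R*T) = 41174/(8.314*934) = 5.302323
exp(Ea/(R*T)) = 200.802694
tau = 0.04 * 0.05820645 * 200.802694 = 0.4675 ms


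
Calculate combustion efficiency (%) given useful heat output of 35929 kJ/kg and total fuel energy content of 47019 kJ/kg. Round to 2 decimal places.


Efficiency = (Q_useful / Q_fuel) * 100
Efficiency = (35929 / 47019) * 100
Efficiency = 0.7641 * 100 = 76.41%


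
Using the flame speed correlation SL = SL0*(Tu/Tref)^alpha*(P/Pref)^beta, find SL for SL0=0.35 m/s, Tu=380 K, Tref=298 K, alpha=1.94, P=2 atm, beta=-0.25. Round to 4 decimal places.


SL = SL0 * (Tu/Tref)^alpha * (P/Pref)^beta
T ratio = 380/298 = 1.27516779
(T ratio)^alpha = 1.27516779^1.94 = 1.602510
(P/Pref)^beta = 2^(-0.25) = 0.840896
SL = 0.35 * 1.602510 * 0.840896 = 0.4716 m/s


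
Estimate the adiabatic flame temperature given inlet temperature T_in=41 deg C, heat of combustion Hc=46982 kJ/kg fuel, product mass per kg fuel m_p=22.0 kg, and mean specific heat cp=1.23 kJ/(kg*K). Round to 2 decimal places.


T_ad = T_in + Hc / (m_p * cp)
Denominator = 22.0 * 1.23 = 27.0600
Temperature rise = 46982 / 27.0600 = 1736.22 K
T_ad = 41 + 1736.22 = 1777.22 deg C


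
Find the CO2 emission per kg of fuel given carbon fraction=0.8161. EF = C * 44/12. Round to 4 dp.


EF = C_frac * (M_CO2 / M_C)
EF = 0.8161 * (44/12)
EF = 0.8161 * 3.666667 = 2.9924 kg_CO2/kg_fuel


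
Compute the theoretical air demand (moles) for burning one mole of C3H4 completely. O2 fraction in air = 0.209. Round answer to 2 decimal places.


Balanced combustion: C3H4 + 4 O2 -> 3 CO2 + 2 H2O
O2 needed = C + H/4 = 3 + 4/4 = 4.00 moles
Air moles = O2 / 0.209 = 4.00 / 0.209 = 19.14 moles air


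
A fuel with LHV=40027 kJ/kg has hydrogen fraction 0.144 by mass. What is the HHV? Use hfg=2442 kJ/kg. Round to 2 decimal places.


HHV = LHV + hfg * 9 * H
Water addition = 2442 * 9 * 0.144 = 3164.832 kJ/kg
HHV = 40027 + 3164.832 = 43191.83 kJ/kg


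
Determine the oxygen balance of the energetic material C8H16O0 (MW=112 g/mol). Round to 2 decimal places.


OB = -1600 * (2C + H/2 - O) / MW
Inner = 2*8 + 16/2 - 0 = 24.00
OB = -1600 * 24.00 / 112 = -342.86%


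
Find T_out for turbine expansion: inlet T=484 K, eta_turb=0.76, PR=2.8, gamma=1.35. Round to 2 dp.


T_out = T_in * (1 - eta * (1 - PR^(-(gamma-1)/gamma)))
Exponent = -(1.35-1)/1.35 = -0.25925926
PR^exp = 2.8^(-0.25925926) = 0.76572026
Factor = 1 - 0.76*(1 - 0.76572026) = 0.82194740
T_out = 484 * 0.82194740 = 397.82 K


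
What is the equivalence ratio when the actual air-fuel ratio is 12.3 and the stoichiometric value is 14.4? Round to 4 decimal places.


phi = AFR_stoich / AFR_actual
phi = 14.4 / 12.3 = 1.1707


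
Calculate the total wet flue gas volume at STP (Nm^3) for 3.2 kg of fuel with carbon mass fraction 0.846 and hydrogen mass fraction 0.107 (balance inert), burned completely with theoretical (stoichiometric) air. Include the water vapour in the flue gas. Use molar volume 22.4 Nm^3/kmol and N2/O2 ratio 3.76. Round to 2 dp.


Per kg fuel: CO2 = (C/12 kmol)*22.4 = (0.846/12)*22.4 = 1.57920 Nm^3
Per kg fuel: H2O = (H/2 kmol)*22.4 = (0.107/2)*22.4 = 1.19840 Nm^3
O2 needed per kg fuel = C/12 + H/4 = 0.846/12 + 0.107/4 = 0.09725000 kmol
Per kg fuel: N2 = O2*3.76*22.4 = 0.09725000*3.76*22.4 = 8.19078 Nm^3
Total per kg = 1.57920 + 1.19840 + 8.19078 = 10.96838 Nm^3
Total = 10.96838 * 3.2 = 35.10 Nm^3


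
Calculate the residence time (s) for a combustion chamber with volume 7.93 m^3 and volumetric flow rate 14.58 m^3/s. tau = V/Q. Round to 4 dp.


tau = V / Q_flow
tau = 7.93 / 14.58 = 0.5439 s


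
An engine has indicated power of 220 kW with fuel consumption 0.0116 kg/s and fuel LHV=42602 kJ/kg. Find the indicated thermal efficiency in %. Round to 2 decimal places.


eta_ith = (IP / (mf * LHV)) * 100
Denominator = 0.0116 * 42602 = 494.1832 kW
eta_ith = (220 / 494.1832) * 100 = 44.52%


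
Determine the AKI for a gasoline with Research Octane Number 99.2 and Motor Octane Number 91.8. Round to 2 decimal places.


AKI = (RON + MON) / 2
AKI = (99.2 + 91.8) / 2
AKI = 191.0 / 2 = 95.50


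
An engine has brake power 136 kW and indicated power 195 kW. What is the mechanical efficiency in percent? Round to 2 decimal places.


eta_mech = (BP / IP) * 100
Ratio = 136 / 195 = 0.6974
eta_mech = 0.6974 * 100 = 69.74%


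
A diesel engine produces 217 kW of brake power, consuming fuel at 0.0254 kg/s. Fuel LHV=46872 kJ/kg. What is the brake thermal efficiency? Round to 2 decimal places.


eta_BTE = (BP / (mf * LHV)) * 100
Denominator = 0.0254 * 46872 = 1190.5488 kW
eta_BTE = (217 / 1190.5488) * 100 = 18.23%


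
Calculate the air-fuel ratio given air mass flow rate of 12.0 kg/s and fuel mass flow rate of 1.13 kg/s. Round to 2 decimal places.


AFR = m_air / m_fuel
AFR = 12.0 / 1.13 = 10.62


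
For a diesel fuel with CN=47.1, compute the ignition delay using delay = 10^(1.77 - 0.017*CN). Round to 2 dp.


delay = 10^(1.77 - 0.017*CN)
Exponent = 1.77 - 0.017*47.1 = 0.9693
delay = 10^0.9693 = 9.32 ms


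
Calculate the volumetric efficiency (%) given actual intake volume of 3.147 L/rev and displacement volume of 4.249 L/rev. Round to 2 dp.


eta_v = (V_actual / V_disp) * 100
Ratio = 3.147 / 4.249 = 0.7406
eta_v = 0.7406 * 100 = 74.06%


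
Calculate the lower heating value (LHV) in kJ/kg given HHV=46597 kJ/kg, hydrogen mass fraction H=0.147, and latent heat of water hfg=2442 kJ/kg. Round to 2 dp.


LHV = HHV - hfg * 9 * H
Water correction = 2442 * 9 * 0.147 = 3230.766 kJ/kg
LHV = 46597 - 3230.766 = 43366.23 kJ/kg


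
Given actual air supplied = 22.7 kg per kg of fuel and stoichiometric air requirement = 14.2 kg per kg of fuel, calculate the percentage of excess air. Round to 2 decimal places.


Excess air = actual - stoichiometric = 22.7 - 14.2 = 8.50 kg/kg fuel
Excess air % = (excess / stoich) * 100 = (8.50 / 14.2) * 100 = 59.86%


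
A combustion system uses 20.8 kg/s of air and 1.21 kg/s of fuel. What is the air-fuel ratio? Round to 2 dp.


AFR = m_air / m_fuel
AFR = 20.8 / 1.21 = 17.19


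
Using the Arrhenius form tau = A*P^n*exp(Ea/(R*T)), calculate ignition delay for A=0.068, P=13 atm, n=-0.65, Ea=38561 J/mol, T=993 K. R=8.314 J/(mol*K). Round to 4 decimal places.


tau = A * P^n * exp(Ea/(R*T))
P^n = 13^(-0.65) = 0.18877167
Ea/(R*T) = 38561/(8.314*993) = 4.670776
exp(Ea/(R*T)) = 106.780548
tau = 0.068 * 0.18877167 * 106.780548 = 1.3707 ms


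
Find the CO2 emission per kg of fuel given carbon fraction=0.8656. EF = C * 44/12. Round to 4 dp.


EF = C_frac * (M_CO2 / M_C)
EF = 0.8656 * (44/12)
EF = 0.8656 * 3.666667 = 3.1739 kg_CO2/kg_fuel


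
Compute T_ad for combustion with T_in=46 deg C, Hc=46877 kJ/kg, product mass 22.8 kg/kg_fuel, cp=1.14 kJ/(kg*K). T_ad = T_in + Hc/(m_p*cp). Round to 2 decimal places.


T_ad = T_in + Hc / (m_p * cp)
Denominator = 22.8 * 1.14 = 25.9920
Temperature rise = 46877 / 25.9920 = 1803.52 K
T_ad = 46 + 1803.52 = 1849.52 deg C


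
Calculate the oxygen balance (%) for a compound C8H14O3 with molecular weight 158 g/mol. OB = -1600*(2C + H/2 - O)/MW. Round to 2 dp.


OB = -1600 * (2C + H/2 - O) / MW
Inner = 2*8 + 14/2 - 3 = 20.00
OB = -1600 * 20.00 / 158 = -202.53%


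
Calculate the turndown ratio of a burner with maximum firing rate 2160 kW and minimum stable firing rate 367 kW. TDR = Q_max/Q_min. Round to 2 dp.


TDR = Q_max / Q_min
TDR = 2160 / 367 = 5.89


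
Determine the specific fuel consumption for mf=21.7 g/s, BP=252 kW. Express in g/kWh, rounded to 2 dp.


SFC = (mf / BP) * 3600
Rate = 21.7 / 252 = 0.086111 g/(s*kW)
SFC = 0.086111 * 3600 = 310.00 g/kWh


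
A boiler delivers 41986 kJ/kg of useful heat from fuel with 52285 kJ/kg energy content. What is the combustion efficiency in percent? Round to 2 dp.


Efficiency = (Q_useful / Q_fuel) * 100
Efficiency = (41986 / 52285) * 100
Efficiency = 0.8030 * 100 = 80.30%


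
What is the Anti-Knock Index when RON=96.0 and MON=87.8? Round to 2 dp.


AKI = (RON + MON) / 2
AKI = (96.0 + 87.8) / 2
AKI = 183.8 / 2 = 91.90


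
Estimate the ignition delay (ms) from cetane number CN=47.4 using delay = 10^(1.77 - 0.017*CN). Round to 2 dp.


delay = 10^(1.77 - 0.017*CN)
Exponent = 1.77 - 0.017*47.4 = 0.9642
delay = 10^0.9642 = 9.21 ms


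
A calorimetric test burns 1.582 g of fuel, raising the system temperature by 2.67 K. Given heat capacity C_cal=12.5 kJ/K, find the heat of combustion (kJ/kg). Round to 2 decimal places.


Hc = C_cal * delta_T / m_fuel
Q_released = 12.5 * 2.67 = 33.3750 kJ
m_fuel = 1.582 g = 1.582/1000 kg = 0.001582 kg
Hc = 33.3750 / 0.001582 = 21096.71 kJ/kg


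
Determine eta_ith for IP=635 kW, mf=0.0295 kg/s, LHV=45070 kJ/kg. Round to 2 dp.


eta_ith = (IP / (mf * LHV)) * 100
Denominator = 0.0295 * 45070 = 1329.5650 kW
eta_ith = (635 / 1329.5650) * 100 = 47.76%


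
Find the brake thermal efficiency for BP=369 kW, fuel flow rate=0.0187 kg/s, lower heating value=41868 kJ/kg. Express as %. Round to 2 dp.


eta_BTE = (BP / (mf * LHV)) * 100
Denominator = 0.0187 * 41868 = 782.9316 kW
eta_BTE = (369 / 782.9316) * 100 = 47.13%


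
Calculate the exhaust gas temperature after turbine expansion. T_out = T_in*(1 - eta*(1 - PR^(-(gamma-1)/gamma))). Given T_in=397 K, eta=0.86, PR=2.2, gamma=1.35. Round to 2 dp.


T_out = T_in * (1 - eta * (1 - PR^(-(gamma-1)/gamma)))
Exponent = -(1.35-1)/1.35 = -0.25925926
PR^exp = 2.2^(-0.25925926) = 0.81512413
Factor = 1 - 0.86*(1 - 0.81512413) = 0.84100675
T_out = 397 * 0.84100675 = 333.88 K


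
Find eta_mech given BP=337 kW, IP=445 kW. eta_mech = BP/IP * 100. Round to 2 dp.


eta_mech = (BP / IP) * 100
Ratio = 337 / 445 = 0.7573
eta_mech = 0.7573 * 100 = 75.73%


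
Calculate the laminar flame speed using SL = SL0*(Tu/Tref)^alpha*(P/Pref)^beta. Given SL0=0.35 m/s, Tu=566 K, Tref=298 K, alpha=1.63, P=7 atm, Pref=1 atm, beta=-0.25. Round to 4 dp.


SL = SL0 * (Tu/Tref)^alpha * (P/Pref)^beta
T ratio = 566/298 = 1.89932886
(T ratio)^alpha = 1.89932886^1.63 = 2.845236
(P/Pref)^beta = 7^(-0.25) = 0.614788
SL = 0.35 * 2.845236 * 0.614788 = 0.6122 m/s


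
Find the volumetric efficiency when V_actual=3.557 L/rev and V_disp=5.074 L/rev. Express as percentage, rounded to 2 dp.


eta_v = (V_actual / V_disp) * 100
Ratio = 3.557 / 5.074 = 0.7010
eta_v = 0.7010 * 100 = 70.10%


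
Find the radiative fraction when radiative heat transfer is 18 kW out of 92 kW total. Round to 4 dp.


f_rad = Q_rad / Q_total
f_rad = 18 / 92 = 0.1957


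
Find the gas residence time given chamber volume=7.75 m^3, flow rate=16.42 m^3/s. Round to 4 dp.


tau = V / Q_flow
tau = 7.75 / 16.42 = 0.4720 s


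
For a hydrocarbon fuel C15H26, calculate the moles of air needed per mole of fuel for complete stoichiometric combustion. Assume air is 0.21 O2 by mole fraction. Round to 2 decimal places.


Balanced combustion: C15H26 + 21.5 O2 -> 15 CO2 + 13 H2O
O2 needed = C + H/4 = 15 + 26/4 = 21.50 moles
Air moles = O2 / 0.21 = 21.50 / 0.21 = 102.38 moles air


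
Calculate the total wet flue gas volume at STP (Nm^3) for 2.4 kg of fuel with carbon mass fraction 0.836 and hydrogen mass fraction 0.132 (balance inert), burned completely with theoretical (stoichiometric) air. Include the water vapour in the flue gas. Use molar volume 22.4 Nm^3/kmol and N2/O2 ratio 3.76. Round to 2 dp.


Per kg fuel: CO2 = (C/12 kmol)*22.4 = (0.836/12)*22.4 = 1.56053 Nm^3
Per kg fuel: H2O = (H/2 kmol)*22.4 = (0.132/2)*22.4 = 1.47840 Nm^3
O2 needed per kg fuel = C/12 + H/4 = 0.836/12 + 0.132/4 = 0.10266667 kmol
Per kg fuel: N2 = O2*3.76*22.4 = 0.10266667*3.76*22.4 = 8.64700 Nm^3
Total per kg = 1.56053 + 1.47840 + 8.64700 = 11.68593 Nm^3
Total = 11.68593 * 2.4 = 28.05 Nm^3


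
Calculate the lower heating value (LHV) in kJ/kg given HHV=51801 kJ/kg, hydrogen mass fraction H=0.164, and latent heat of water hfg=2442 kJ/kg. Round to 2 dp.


LHV = HHV - hfg * 9 * H
Water correction = 2442 * 9 * 0.164 = 3604.392 kJ/kg
LHV = 51801 - 3604.392 = 48196.61 kJ/kg


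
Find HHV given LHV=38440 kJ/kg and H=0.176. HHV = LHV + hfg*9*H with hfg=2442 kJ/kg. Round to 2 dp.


HHV = LHV + hfg * 9 * H
Water addition = 2442 * 9 * 0.176 = 3868.128 kJ/kg
HHV = 38440 + 3868.128 = 42308.13 kJ/kg


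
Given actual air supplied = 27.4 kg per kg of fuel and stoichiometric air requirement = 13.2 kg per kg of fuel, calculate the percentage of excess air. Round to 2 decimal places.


Excess air = actual - stoichiometric = 27.4 - 13.2 = 14.20 kg/kg fuel
Excess air % = (excess / stoich) * 100 = (14.20 / 13.2) * 100 = 107.58%


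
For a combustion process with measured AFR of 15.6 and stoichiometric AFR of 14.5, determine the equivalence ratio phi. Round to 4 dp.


phi = AFR_stoich / AFR_actual
phi = 14.5 / 15.6 = 0.9295


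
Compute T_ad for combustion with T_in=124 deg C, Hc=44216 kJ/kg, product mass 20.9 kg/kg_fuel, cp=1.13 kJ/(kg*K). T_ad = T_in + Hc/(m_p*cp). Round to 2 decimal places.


T_ad = T_in + Hc / (m_p * cp)
Denominator = 20.9 * 1.13 = 23.6170
Temperature rise = 44216 / 23.6170 = 1872.21 K
T_ad = 124 + 1872.21 = 1996.21 deg C


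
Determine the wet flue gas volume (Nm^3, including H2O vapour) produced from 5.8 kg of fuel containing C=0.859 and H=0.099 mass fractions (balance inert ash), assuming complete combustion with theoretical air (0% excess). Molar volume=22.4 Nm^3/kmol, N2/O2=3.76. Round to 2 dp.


Per kg fuel: CO2 = (C/12 kmol)*22.4 = (0.859/12)*22.4 = 1.60347 Nm^3
Per kg fuel: H2O = (H/2 kmol)*22.4 = (0.099/2)*22.4 = 1.10880 Nm^3
O2 needed per kg fuel = C/12 + H/4 = 0.859/12 + 0.099/4 = 0.09633333 kmol
Per kg fuel: N2 = O2*3.76*22.4 = 0.09633333*3.76*22.4 = 8.11358 Nm^3
Total per kg = 1.60347 + 1.10880 + 8.11358 = 10.82585 Nm^3
Total = 10.82585 * 5.8 = 62.79 Nm^3


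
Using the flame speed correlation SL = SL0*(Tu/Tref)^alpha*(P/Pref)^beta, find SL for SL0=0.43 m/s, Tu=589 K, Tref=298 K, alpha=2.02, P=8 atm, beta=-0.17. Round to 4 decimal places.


SL = SL0 * (Tu/Tref)^alpha * (P/Pref)^beta
T ratio = 589/298 = 1.97651007
(T ratio)^alpha = 1.97651007^2.02 = 3.960190
(P/Pref)^beta = 8^(-0.17) = 0.702222
SL = 0.43 * 3.960190 * 0.702222 = 1.1958 m/s


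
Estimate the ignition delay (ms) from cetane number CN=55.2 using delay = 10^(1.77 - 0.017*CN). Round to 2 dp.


delay = 10^(1.77 - 0.017*CN)
Exponent = 1.77 - 0.017*55.2 = 0.8316
delay = 10^0.8316 = 6.79 ms


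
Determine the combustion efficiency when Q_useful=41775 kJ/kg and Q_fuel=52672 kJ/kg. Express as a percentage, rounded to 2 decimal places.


Efficiency = (Q_useful / Q_fuel) * 100
Efficiency = (41775 / 52672) * 100
Efficiency = 0.7931 * 100 = 79.31%


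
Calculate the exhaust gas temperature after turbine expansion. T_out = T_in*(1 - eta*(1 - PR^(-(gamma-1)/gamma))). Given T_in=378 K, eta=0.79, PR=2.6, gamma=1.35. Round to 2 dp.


T_out = T_in * (1 - eta * (1 - PR^(-(gamma-1)/gamma)))
Exponent = -(1.35-1)/1.35 = -0.25925926
PR^exp = 2.6^(-0.25925926) = 0.78057442
Factor = 1 - 0.79*(1 - 0.78057442) = 0.82665379
T_out = 378 * 0.82665379 = 312.48 K


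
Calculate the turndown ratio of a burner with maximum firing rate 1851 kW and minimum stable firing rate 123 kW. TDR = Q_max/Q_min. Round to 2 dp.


TDR = Q_max / Q_min
TDR = 1851 / 123 = 15.05


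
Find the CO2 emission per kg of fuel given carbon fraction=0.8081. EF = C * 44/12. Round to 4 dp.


EF = C_frac * (M_CO2 / M_C)
EF = 0.8081 * (44/12)
EF = 0.8081 * 3.666667 = 2.9630 kg_CO2/kg_fuel


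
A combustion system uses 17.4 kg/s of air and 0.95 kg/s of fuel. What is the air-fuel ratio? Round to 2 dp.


AFR = m_air / m_fuel
AFR = 17.4 / 0.95 = 18.32


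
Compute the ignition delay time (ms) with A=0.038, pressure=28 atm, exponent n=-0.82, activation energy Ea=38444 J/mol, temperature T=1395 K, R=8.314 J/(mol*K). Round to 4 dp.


tau = A * P^n * exp(Ea/(R*T))
P^n = 28^(-0.82) = 0.06506245
Ea/(R*T) = 38444/(8.314*1395) = 3.314701
exp(Ea/(R*T)) = 27.514162
tau = 0.038 * 0.06506245 * 27.514162 = 0.0680 ms


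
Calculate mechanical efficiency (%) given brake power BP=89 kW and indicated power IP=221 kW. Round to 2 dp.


eta_mech = (BP / IP) * 100
Ratio = 89 / 221 = 0.4027
eta_mech = 0.4027 * 100 = 40.27%


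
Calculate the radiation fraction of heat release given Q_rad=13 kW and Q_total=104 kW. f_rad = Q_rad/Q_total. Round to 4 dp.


f_rad = Q_rad / Q_total
f_rad = 13 / 104 = 0.1250


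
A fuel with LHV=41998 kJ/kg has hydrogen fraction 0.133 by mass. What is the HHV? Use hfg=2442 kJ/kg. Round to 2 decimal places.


HHV = LHV + hfg * 9 * H
Water addition = 2442 * 9 * 0.133 = 2923.074 kJ/kg
HHV = 41998 + 2923.074 = 44921.07 kJ/kg


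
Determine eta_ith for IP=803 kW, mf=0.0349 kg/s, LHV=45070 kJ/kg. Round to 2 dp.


eta_ith = (IP / (mf * LHV)) * 100
Denominator = 0.0349 * 45070 = 1572.9430 kW
eta_ith = (803 / 1572.9430) * 100 = 51.05%


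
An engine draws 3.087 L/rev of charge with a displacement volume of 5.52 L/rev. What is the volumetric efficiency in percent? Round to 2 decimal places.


eta_v = (V_actual / V_disp) * 100
Ratio = 3.087 / 5.52 = 0.5592
eta_v = 0.5592 * 100 = 55.92%


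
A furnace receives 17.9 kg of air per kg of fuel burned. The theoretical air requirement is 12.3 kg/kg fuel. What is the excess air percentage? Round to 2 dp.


Excess air = actual - stoichiometric = 17.9 - 12.3 = 5.60 kg/kg fuel
Excess air % = (excess / stoich) * 100 = (5.60 / 12.3) * 100 = 45.53%


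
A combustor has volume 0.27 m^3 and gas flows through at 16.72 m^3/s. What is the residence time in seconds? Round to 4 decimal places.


tau = V / Q_flow
tau = 0.27 / 16.72 = 0.0161 s


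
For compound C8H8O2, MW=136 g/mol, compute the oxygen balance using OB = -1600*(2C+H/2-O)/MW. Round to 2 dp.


OB = -1600 * (2C + H/2 - O) / MW
Inner = 2*8 + 8/2 - 2 = 18.00
OB = -1600 * 18.00 / 136 = -211.76%


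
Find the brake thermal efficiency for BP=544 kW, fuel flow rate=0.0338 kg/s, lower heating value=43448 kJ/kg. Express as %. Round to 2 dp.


eta_BTE = (BP / (mf * LHV)) * 100
Denominator = 0.0338 * 43448 = 1468.5424 kW
eta_BTE = (544 / 1468.5424) * 100 = 37.04%


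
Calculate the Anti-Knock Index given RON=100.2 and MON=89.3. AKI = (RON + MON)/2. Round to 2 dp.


AKI = (RON + MON) / 2
AKI = (100.2 + 89.3) / 2
AKI = 189.5 / 2 = 94.75


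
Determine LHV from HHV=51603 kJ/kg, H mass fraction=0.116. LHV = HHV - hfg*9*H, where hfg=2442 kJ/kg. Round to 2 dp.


LHV = HHV - hfg * 9 * H
Water correction = 2442 * 9 * 0.116 = 2549.448 kJ/kg
LHV = 51603 - 2549.448 = 49053.55 kJ/kg


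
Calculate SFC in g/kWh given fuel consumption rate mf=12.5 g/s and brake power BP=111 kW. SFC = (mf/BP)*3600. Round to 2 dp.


SFC = (mf / BP) * 3600
Rate = 12.5 / 111 = 0.112613 g/(s*kW)
SFC = 0.112613 * 3600 = 405.41 g/kWh


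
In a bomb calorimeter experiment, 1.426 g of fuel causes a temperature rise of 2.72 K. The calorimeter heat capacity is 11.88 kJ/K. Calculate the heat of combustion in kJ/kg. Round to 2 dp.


Hc = C_cal * delta_T / m_fuel
Q_released = 11.88 * 2.72 = 32.3136 kJ
m_fuel = 1.426 g = 1.426/1000 kg = 0.001426 kg
Hc = 32.3136 / 0.001426 = 22660.31 kJ/kg


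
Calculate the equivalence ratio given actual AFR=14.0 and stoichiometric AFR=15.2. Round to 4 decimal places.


phi = AFR_stoich / AFR_actual
phi = 15.2 / 14.0 = 1.0857


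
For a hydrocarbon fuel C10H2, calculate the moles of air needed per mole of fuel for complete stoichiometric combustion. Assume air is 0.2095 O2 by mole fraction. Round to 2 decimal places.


Balanced combustion: C10H2 + 10.5 O2 -> 10 CO2 + 1 H2O
O2 needed = C + H/4 = 10 + 2/4 = 10.50 moles
Air moles = O2 / 0.2095 = 10.50 / 0.2095 = 50.12 moles air


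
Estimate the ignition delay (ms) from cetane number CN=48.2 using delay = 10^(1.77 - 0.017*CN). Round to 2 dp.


delay = 10^(1.77 - 0.017*CN)
Exponent = 1.77 - 0.017*48.2 = 0.9506
delay = 10^0.9506 = 8.92 ms


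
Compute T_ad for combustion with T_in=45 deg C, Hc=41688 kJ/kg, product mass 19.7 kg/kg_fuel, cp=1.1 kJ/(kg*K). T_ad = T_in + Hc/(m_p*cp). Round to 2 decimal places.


T_ad = T_in + Hc / (m_p * cp)
Denominator = 19.7 * 1.1 = 21.6700
Temperature rise = 41688 / 21.6700 = 1923.77 K
T_ad = 45 + 1923.77 = 1968.77 deg C


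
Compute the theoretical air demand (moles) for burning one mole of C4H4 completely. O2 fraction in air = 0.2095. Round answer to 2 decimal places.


Balanced combustion: C4H4 + 5 O2 -> 4 CO2 + 2 H2O
O2 needed = C + H/4 = 4 + 4/4 = 5.00 moles
Air moles = O2 / 0.2095 = 5.00 / 0.2095 = 23.87 moles air


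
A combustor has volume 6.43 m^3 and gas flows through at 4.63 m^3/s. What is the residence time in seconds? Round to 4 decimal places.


tau = V / Q_flow
tau = 6.43 / 4.63 = 1.3888 s


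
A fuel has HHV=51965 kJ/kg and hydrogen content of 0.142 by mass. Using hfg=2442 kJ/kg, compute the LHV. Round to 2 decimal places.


LHV = HHV - hfg * 9 * H
Water correction = 2442 * 9 * 0.142 = 3120.876 kJ/kg
LHV = 51965 - 3120.876 = 48844.12 kJ/kg


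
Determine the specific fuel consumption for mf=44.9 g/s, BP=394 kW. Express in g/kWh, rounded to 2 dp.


SFC = (mf / BP) * 3600
Rate = 44.9 / 394 = 0.113959 g/(s*kW)
SFC = 0.113959 * 3600 = 410.25 g/kWh


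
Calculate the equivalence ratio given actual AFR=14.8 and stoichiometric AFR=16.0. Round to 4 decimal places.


phi = AFR_stoich / AFR_actual
phi = 16.0 / 14.8 = 1.0811


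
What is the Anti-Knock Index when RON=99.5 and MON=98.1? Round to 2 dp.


AKI = (RON + MON) / 2
AKI = (99.5 + 98.1) / 2
AKI = 197.6 / 2 = 98.80


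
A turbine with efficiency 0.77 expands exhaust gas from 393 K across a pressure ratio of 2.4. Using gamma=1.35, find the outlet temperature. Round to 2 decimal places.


T_out = T_in * (1 - eta * (1 - PR^(-(gamma-1)/gamma)))
Exponent = -(1.35-1)/1.35 = -0.25925926
PR^exp = 2.4^(-0.25925926) = 0.79694200
Factor = 1 - 0.77*(1 - 0.79694200) = 0.84364534
T_out = 393 * 0.84364534 = 331.55 K


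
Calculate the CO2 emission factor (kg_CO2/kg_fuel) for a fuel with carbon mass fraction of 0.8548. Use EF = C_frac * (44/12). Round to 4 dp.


EF = C_frac * (M_CO2 / M_C)
EF = 0.8548 * (44/12)
EF = 0.8548 * 3.666667 = 3.1343 kg_CO2/kg_fuel


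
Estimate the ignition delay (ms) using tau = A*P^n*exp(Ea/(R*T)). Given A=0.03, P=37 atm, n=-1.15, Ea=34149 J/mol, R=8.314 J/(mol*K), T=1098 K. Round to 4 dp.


tau = A * P^n * exp(Ea/(R*T))
P^n = 37^(-1.15) = 0.01572418
Ea/(R*T) = 34149/(8.314*1098) = 3.740810
exp(Ea/(R*T)) = 42.132096
tau = 0.03 * 0.01572418 * 42.132096 = 0.0199 ms


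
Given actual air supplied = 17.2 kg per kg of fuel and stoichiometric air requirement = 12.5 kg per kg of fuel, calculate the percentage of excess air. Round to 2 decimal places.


Excess air = actual - stoichiometric = 17.2 - 12.5 = 4.70 kg/kg fuel
Excess air % = (excess / stoich) * 100 = (4.70 / 12.5) * 100 = 37.60%


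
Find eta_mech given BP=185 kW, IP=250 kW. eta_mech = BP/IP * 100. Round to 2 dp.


eta_mech = (BP / IP) * 100
Ratio = 185 / 250 = 0.7400
eta_mech = 0.7400 * 100 = 74.00%


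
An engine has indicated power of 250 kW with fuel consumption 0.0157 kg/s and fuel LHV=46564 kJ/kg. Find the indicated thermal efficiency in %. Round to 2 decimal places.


eta_ith = (IP / (mf * LHV)) * 100
Denominator = 0.0157 * 46564 = 731.0548 kW
eta_ith = (250 / 731.0548) * 100 = 34.20%


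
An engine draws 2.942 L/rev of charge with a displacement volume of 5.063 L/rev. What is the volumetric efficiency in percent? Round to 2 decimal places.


eta_v = (V_actual / V_disp) * 100
Ratio = 2.942 / 5.063 = 0.5811
eta_v = 0.5811 * 100 = 58.11%


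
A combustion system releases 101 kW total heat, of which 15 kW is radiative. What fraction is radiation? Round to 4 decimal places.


f_rad = Q_rad / Q_total
f_rad = 15 / 101 = 0.1485


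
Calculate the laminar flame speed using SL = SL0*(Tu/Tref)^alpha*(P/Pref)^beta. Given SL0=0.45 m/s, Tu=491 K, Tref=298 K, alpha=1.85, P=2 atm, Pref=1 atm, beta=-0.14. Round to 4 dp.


SL = SL0 * (Tu/Tref)^alpha * (P/Pref)^beta
T ratio = 491/298 = 1.64765101
(T ratio)^alpha = 1.64765101^1.85 = 2.518841
(P/Pref)^beta = 2^(-0.14) = 0.907519
SL = 0.45 * 2.518841 * 0.907519 = 1.0287 m/s


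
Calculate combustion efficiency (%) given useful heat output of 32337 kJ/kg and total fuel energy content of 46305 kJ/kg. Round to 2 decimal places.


Efficiency = (Q_useful / Q_fuel) * 100
Efficiency = (32337 / 46305) * 100
Efficiency = 0.6983 * 100 = 69.83%


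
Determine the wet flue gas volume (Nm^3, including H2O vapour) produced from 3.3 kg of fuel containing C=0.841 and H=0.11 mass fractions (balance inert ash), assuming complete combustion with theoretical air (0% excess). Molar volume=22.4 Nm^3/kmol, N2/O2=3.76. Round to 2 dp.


Per kg fuel: CO2 = (C/12 kmol)*22.4 = (0.841/12)*22.4 = 1.56987 Nm^3
Per kg fuel: H2O = (H/2 kmol)*22.4 = (0.11/2)*22.4 = 1.23200 Nm^3
O2 needed per kg fuel = C/12 + H/4 = 0.841/12 + 0.11/4 = 0.09758333 kmol
Per kg fuel: N2 = O2*3.76*22.4 = 0.09758333*3.76*22.4 = 8.21886 Nm^3
Total per kg = 1.56987 + 1.23200 + 8.21886 = 11.02073 Nm^3
Total = 11.02073 * 3.3 = 36.37 Nm^3


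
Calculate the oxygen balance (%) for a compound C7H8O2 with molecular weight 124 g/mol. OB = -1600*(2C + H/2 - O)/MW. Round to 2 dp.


OB = -1600 * (2C + H/2 - O) / MW
Inner = 2*7 + 8/2 - 2 = 16.00
OB = -1600 * 16.00 / 124 = -206.45%


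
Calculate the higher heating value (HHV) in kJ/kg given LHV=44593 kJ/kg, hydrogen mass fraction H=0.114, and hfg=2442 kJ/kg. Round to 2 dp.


HHV = LHV + hfg * 9 * H
Water addition = 2442 * 9 * 0.114 = 2505.492 kJ/kg
HHV = 44593 + 2505.492 = 47098.49 kJ/kg


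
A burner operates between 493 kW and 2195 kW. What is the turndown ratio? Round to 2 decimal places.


TDR = Q_max / Q_min
TDR = 2195 / 493 = 4.45


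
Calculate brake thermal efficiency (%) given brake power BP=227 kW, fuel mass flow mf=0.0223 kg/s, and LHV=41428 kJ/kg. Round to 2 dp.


eta_BTE = (BP / (mf * LHV)) * 100
Denominator = 0.0223 * 41428 = 923.8444 kW
eta_BTE = (227 / 923.8444) * 100 = 24.57%


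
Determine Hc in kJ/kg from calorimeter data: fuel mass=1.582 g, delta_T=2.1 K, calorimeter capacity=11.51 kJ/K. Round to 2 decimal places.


Hc = C_cal * delta_T / m_fuel
Q_released = 11.51 * 2.1 = 24.1710 kJ
m_fuel = 1.582 g = 1.582/1000 kg = 0.001582 kg
Hc = 24.1710 / 0.001582 = 15278.76 kJ/kg


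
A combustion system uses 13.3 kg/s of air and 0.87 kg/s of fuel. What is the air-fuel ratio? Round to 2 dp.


AFR = m_air / m_fuel
AFR = 13.3 / 0.87 = 15.29


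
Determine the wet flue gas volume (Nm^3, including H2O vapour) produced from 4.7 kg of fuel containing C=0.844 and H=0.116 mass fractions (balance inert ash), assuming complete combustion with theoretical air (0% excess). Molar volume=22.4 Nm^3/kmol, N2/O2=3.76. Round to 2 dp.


Per kg fuel: CO2 = (C/12 kmol)*22.4 = (0.844/12)*22.4 = 1.57547 Nm^3
Per kg fuel: H2O = (H/2 kmol)*22.4 = (0.116/2)*22.4 = 1.29920 Nm^3
O2 needed per kg fuel = C/12 + H/4 = 0.844/12 + 0.116/4 = 0.09933333 kmol
Per kg fuel: N2 = O2*3.76*22.4 = 0.09933333*3.76*22.4 = 8.36625 Nm^3
Total per kg = 1.57547 + 1.29920 + 8.36625 = 11.24092 Nm^3
Total = 11.24092 * 4.7 = 52.83 Nm^3


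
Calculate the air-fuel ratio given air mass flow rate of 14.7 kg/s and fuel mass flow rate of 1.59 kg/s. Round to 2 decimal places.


AFR = m_air / m_fuel
AFR = 14.7 / 1.59 = 9.25


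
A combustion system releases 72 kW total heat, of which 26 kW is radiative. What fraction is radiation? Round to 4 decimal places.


f_rad = Q_rad / Q_total
f_rad = 26 / 72 = 0.3611


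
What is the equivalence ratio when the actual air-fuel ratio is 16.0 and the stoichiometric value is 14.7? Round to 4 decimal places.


phi = AFR_stoich / AFR_actual
phi = 14.7 / 16.0 = 0.9188


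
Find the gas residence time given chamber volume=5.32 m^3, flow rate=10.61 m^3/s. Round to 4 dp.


tau = V / Q_flow
tau = 5.32 / 10.61 = 0.5014 s


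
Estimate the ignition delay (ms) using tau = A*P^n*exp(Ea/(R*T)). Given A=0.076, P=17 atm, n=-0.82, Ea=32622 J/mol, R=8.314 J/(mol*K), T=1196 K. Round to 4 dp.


tau = A * P^n * exp(Ea/(R*T))
P^n = 17^(-0.82) = 0.09795619
Ea/(R*T) = 32622/(8.314*1196) = 3.280722
exp(Ea/(R*T)) = 26.594958
tau = 0.076 * 0.09795619 * 26.594958 = 0.1980 ms


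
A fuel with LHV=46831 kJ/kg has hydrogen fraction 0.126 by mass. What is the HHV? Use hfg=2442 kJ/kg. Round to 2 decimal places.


HHV = LHV + hfg * 9 * H
Water addition = 2442 * 9 * 0.126 = 2769.228 kJ/kg
HHV = 46831 + 2769.228 = 49600.23 kJ/kg


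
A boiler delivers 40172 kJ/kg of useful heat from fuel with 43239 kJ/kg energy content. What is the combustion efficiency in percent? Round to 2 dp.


Efficiency = (Q_useful / Q_fuel) * 100
Efficiency = (40172 / 43239) * 100
Efficiency = 0.9291 * 100 = 92.91%


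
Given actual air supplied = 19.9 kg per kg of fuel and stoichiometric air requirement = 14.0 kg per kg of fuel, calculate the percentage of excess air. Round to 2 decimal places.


Excess air = actual - stoichiometric = 19.9 - 14.0 = 5.90 kg/kg fuel
Excess air % = (excess / stoich) * 100 = (5.90 / 14.0) * 100 = 42.14%


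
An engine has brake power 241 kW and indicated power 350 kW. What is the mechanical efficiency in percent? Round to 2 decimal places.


eta_mech = (BP / IP) * 100
Ratio = 241 / 350 = 0.6886
eta_mech = 0.6886 * 100 = 68.86%


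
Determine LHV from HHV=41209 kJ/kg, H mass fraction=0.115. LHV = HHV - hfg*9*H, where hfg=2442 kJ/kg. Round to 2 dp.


LHV = HHV - hfg * 9 * H
Water correction = 2442 * 9 * 0.115 = 2527.470 kJ/kg
LHV = 41209 - 2527.470 = 38681.53 kJ/kg


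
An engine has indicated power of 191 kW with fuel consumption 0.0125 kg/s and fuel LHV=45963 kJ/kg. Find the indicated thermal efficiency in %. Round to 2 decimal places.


eta_ith = (IP / (mf * LHV)) * 100
Denominator = 0.0125 * 45963 = 574.5375 kW
eta_ith = (191 / 574.5375) * 100 = 33.24%


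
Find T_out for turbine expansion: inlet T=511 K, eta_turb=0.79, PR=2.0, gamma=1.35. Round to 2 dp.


T_out = T_in * (1 - eta * (1 - PR^(-(gamma-1)/gamma)))
Exponent = -(1.35-1)/1.35 = -0.25925926
PR^exp = 2.0^(-0.25925926) = 0.83551680
Factor = 1 - 0.79*(1 - 0.83551680) = 0.87005827
T_out = 511 * 0.87005827 = 444.60 K


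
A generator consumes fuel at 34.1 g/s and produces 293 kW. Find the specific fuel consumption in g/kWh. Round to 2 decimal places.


SFC = (mf / BP) * 3600
Rate = 34.1 / 293 = 0.116382 g/(s*kW)
SFC = 0.116382 * 3600 = 418.98 g/kWh


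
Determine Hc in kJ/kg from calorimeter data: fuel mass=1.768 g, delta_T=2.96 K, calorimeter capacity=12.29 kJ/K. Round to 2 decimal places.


Hc = C_cal * delta_T / m_fuel
Q_released = 12.29 * 2.96 = 36.3784 kJ
m_fuel = 1.768 g = 1.768/1000 kg = 0.001768 kg
Hc = 36.3784 / 0.001768 = 20576.02 kJ/kg


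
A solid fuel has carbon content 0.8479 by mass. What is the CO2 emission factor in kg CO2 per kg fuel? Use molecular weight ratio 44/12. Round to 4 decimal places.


EF = C_frac * (M_CO2 / M_C)
EF = 0.8479 * (44/12)
EF = 0.8479 * 3.666667 = 3.1090 kg_CO2/kg_fuel


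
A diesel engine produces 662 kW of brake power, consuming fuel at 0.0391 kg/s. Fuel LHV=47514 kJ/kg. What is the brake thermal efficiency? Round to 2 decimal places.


eta_BTE = (BP / (mf * LHV)) * 100
Denominator = 0.0391 * 47514 = 1857.7974 kW
eta_BTE = (662 / 1857.7974) * 100 = 35.63%


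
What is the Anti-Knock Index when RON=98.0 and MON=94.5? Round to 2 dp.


AKI = (RON + MON) / 2
AKI = (98.0 + 94.5) / 2
AKI = 192.5 / 2 = 96.25


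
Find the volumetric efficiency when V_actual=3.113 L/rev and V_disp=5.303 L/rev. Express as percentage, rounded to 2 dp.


eta_v = (V_actual / V_disp) * 100
Ratio = 3.113 / 5.303 = 0.5870
eta_v = 0.5870 * 100 = 58.70%


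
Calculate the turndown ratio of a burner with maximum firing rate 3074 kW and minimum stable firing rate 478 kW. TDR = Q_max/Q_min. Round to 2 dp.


TDR = Q_max / Q_min
TDR = 3074 / 478 = 6.43


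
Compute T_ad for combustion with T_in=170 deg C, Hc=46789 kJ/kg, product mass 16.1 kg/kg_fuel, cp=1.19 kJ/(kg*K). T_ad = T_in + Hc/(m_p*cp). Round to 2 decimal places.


T_ad = T_in + Hc / (m_p * cp)
Denominator = 16.1 * 1.19 = 19.1590
Temperature rise = 46789 / 19.1590 = 2442.14 K
T_ad = 170 + 2442.14 = 2612.14 deg C


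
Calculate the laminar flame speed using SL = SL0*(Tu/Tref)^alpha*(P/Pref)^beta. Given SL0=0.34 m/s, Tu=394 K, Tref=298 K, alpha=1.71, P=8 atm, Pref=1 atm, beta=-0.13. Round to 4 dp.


SL = SL0 * (Tu/Tref)^alpha * (P/Pref)^beta
T ratio = 394/298 = 1.32214765
(T ratio)^alpha = 1.32214765^1.71 = 1.612088
(P/Pref)^beta = 8^(-0.13) = 0.763130
SL = 0.34 * 1.612088 * 0.763130 = 0.4183 m/s


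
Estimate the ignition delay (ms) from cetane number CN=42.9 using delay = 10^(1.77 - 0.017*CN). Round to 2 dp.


delay = 10^(1.77 - 0.017*CN)
Exponent = 1.77 - 0.017*42.9 = 1.0407
delay = 10^1.0407 = 10.98 ms


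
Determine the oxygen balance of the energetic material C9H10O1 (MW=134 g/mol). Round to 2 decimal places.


OB = -1600 * (2C + H/2 - O) / MW
Inner = 2*9 + 10/2 - 1 = 22.00
OB = -1600 * 22.00 / 134 = -262.69%


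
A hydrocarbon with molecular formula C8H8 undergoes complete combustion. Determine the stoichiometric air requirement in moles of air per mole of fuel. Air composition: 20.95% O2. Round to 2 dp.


Balanced combustion: C8H8 + 10 O2 -> 8 CO2 + 4 H2O
O2 needed = C + H/4 = 8 + 8/4 = 10.00 moles
Air moles = O2 / 0.2095 = 10.00 / 0.2095 = 47.73 moles air


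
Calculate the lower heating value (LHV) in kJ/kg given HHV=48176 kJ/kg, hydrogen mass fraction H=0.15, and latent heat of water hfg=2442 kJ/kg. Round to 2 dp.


LHV = HHV - hfg * 9 * H
Water correction = 2442 * 9 * 0.15 = 3296.700 kJ/kg
LHV = 48176 - 3296.700 = 44879.30 kJ/kg


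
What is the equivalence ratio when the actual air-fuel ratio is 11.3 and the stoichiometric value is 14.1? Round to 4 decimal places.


phi = AFR_stoich / AFR_actual
phi = 14.1 / 11.3 = 1.2478
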